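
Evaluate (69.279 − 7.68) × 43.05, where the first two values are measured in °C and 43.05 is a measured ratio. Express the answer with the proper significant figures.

2652 °C

69.279 °C − 7.68 °C = 61.599 °C; the difference is limited to 2 decimal places (4 s.f.).
Carrying full precision, 61.599 × 43.05 = 2651.83695 °C; 43.05 has 4 s.f., so the result keeps min(4, 4) = 4 s.f.
Rounded to 4 significant figures: 2652 °C.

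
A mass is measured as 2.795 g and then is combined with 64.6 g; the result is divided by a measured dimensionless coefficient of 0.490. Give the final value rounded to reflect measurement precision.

2.795 g + 64.6 g = 67.395 g; the sum is limited to 1 decimal place (3 s.f.).
Carrying full precision, 67.395 ÷ 0.490 = 137.540816327… g; 0.490 has 3 s.f., so the result keeps min(3, 3) = 3 s.f.
Rounded to 3 significant figures: 138 g.

138 g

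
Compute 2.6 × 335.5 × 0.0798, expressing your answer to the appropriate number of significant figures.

7.0 × 10¹

2.6 × 335.5 × 0.0798 = 69.60954
Multiplication/division keeps the fewest significant figures: 2.6 → 2 s.f., 335.5 → 4 s.f., 0.0798 → 3 s.f.; limit is 2.
Rounded to 2 significant figures: 7.0 × 10¹.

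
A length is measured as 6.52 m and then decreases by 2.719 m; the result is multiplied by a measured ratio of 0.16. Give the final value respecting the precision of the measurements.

0.61 m

6.52 m − 2.719 m = 3.801 m; the difference is limited to 2 decimal places (3 s.f.).
Carrying full precision, 3.801 × 0.16 = 0.60816 m; 0.16 has 2 s.f., so the result keeps min(3, 2) = 2 s.f.
Rounded to 2 significant figures: 0.61 m.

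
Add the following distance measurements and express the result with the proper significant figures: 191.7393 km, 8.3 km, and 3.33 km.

191.7393 km + 8.3 km + 3.33 km = 203.3693 km.
Addition/subtraction keeps the fewest decimal places: 191.7393 → 4 decimal places, 8.3 → 1 decimal place, 3.33 → 2 decimal places; limit is 1.
Rounded to 1 decimal place: 203.4 km.

203.4 km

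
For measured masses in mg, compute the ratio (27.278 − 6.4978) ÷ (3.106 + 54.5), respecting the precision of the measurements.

0.361

27.278 − 6.4978 = 20.7802, limited to 3 d.p. → 5 s.f.; 3.106 + 54.5 = 57.606, limited to 1 d.p. → 3 s.f.
Carrying full precision, 20.7802 ÷ 57.606 = 0.360729785092…; keep min(5, 3) = 3 s.f.
Rounded to 3 significant figures: 0.361.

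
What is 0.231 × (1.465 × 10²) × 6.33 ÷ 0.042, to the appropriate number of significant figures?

5.1 × 10³

0.231 × (1.465 × 10²) × 6.33 ÷ 0.042 = 5100.3975
Multiplication/division keeps the fewest significant figures: 0.231 → 3 s.f., 1.465 × 10² → 4 s.f., 6.33 → 3 s.f., 0.042 → 2 s.f.; limit is 2.
Rounded to 2 significant figures: 5.1 × 10³.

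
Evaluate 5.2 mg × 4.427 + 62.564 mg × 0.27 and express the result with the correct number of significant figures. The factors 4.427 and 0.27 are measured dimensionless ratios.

5.2 × 4.427 = 23.0204 → 23 mg (2 s.f., last digit at the 10^0 place).
62.564 × 0.27 = 16.89228 → 17 mg (2 s.f., last digit at the 10^0 place).
Sum: 39.91268 mg; keep the coarser place, 10^0.
Result: 4.0 × 10^1 mg.

4.0 × 10^1 mg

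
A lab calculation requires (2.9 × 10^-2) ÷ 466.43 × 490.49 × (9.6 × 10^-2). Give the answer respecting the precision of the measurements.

0.0029

(2.9 × 10^-2) ÷ 466.43 × 490.49 × (9.6 × 10^-2) = 0.00292760791544…
Multiplication/division keeps the fewest significant figures: 2.9 × 10^-2 → 2 s.f., 466.43 → 5 s.f., 490.49 → 5 s.f., 9.6 × 10^-2 → 2 s.f.; limit is 2.
Rounded to 2 significant figures: 0.0029.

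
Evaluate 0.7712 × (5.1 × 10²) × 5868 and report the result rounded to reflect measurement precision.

0.7712 × (5.1 × 10²) × 5868 = 2307954.816
Multiplication/division keeps the fewest significant figures: 0.7712 → 4 s.f., 5.1 × 10² → 2 s.f., 5868 → 4 s.f.; limit is 2.
Rounded to 2 significant figures: 2.3 × 10⁶.

2.3 × 10⁶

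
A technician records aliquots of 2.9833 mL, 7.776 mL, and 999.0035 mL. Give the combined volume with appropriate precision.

1009.763 mL

2.9833 mL + 7.776 mL + 999.0035 mL = 1009.7628 mL.
Addition/subtraction keeps the fewest decimal places: 2.9833 → 4 decimal places, 7.776 → 3 decimal places, 999.0035 → 4 decimal places; limit is 3.
Rounded to 3 decimal places: 1009.763 mL.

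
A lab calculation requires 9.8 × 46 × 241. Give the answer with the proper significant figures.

1.1 × 10^5

9.8 × 46 × 241 = 108642.8
Multiplication/division keeps the fewest significant figures: 9.8 → 2 s.f., 46 → 2 s.f., 241 → 3 s.f.; limit is 2.
Rounded to 2 significant figures: 1.1 × 10^5.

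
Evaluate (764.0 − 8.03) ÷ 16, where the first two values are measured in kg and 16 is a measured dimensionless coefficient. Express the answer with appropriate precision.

764.0 kg − 8.03 kg = 755.97 kg; the difference is limited to 1 decimal place (4 s.f.).
Carrying full precision, 755.97 ÷ 16 = 47.248125 kg; 16 has 2 s.f., so the result keeps min(4, 2) = 2 s.f.
Rounded to 2 significant figures: 47 kg.

47 kg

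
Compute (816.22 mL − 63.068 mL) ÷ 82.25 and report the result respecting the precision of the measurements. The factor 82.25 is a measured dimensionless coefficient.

816.22 mL − 63.068 mL = 753.152 mL; the difference is limited to 2 decimal places (5 s.f.).
Carrying full precision, 753.152 ÷ 82.25 = 9.15686322188… mL; 82.25 has 4 s.f., so the result keeps min(5, 4) = 4 s.f.
Rounded to 4 significant figures: 9.157 mL.

9.157 mL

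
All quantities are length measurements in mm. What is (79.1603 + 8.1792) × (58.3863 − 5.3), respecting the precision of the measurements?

79.1603 + 8.1792 = 87.3395, limited to 4 d.p. → 6 s.f.; 58.3863 − 5.3 = 53.0863, limited to 1 d.p. → 3 s.f.
Carrying full precision, 87.3395 × 53.0863 = 4636.53089885; keep min(6, 3) = 3 s.f.
Rounded to 3 significant figures: 4.64 × 10^3 mm².

4.64 × 10^3 mm²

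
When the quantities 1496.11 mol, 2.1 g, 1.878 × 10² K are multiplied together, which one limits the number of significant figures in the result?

1496.11 mol → 6 s.f.; 2.1 g → 2 s.f.; 1.878 × 10² K → 4 s.f.
The fewest is 2 significant figures, from 2.1 g.

2.1 g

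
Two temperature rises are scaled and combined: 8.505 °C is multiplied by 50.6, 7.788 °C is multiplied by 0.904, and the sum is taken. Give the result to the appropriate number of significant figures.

8.505 × 50.6 = 430.353 → 4.30 × 10^2 °C (3 s.f., last digit at the 10^0 place).
7.788 × 0.904 = 7.040352 → 7.04 °C (3 s.f., last digit at the 10^-2 place).
Sum: 437.393352 °C; keep the coarser place, 10^0.
Result: 437 °C.

437 °C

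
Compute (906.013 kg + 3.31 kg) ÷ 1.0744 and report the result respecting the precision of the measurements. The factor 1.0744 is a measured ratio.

846.35 kg

906.013 kg + 3.31 kg = 909.323 kg; the sum is limited to 2 decimal places (5 s.f.).
Carrying full precision, 909.323 ÷ 1.0744 = 846.354244229… kg; 1.0744 has 5 s.f., so the result keeps min(5, 5) = 5 s.f.
Rounded to 5 significant figures: 846.35 kg.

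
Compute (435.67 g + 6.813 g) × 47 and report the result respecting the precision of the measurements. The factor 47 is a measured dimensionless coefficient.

435.67 g + 6.813 g = 442.483 g; the sum is limited to 2 decimal places (5 s.f.).
Carrying full precision, 442.483 × 47 = 20796.701 g; 47 has 2 s.f., so the result keeps min(5, 2) = 2 s.f.
Rounded to 2 significant figures: 2.1 × 10⁴ g.

2.1 × 10⁴ g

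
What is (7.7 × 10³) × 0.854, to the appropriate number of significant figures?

(7.7 × 10³) × 0.854 = 6575.8
Multiplication/division keeps the fewest significant figures: 7.7 × 10³ → 2 s.f., 0.854 → 3 s.f.; limit is 2.
Rounded to 2 significant figures: 6.6 × 10³.

6.6 × 10³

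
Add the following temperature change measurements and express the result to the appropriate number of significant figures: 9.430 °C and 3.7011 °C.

9.430 °C + 3.7011 °C = 13.1311 °C.
Addition/subtraction keeps the fewest decimal places: 9.430 → 3 decimal places, 3.7011 → 4 decimal places; limit is 3.
Rounded to 3 decimal places: 13.131 °C.

13.131 °C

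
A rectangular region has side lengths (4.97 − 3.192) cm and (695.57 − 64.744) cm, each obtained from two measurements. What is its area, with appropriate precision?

4.97 − 3.192 = 1.778, limited to 2 d.p. → 3 s.f.; 695.57 − 64.744 = 630.826, limited to 2 d.p. → 5 s.f.
Carrying full precision, 1.778 × 630.826 = 1121.608628; keep min(3, 5) = 3 s.f.
Rounded to 3 significant figures: 1.12 × 10^3 cm².

1.12 × 10^3 cm²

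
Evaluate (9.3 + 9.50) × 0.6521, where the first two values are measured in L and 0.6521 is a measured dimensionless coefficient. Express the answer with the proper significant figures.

12.3 L

9.3 L + 9.50 L = 18.80 L; the sum is limited to 1 decimal place (3 s.f.).
Carrying full precision, 18.80 × 0.6521 = 12.25948 L; 0.6521 has 4 s.f., so the result keeps min(3, 4) = 3 s.f.
Rounded to 3 significant figures: 12.3 L.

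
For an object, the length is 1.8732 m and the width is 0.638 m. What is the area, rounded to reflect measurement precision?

1.20 m²

area = 1.8732 m × 0.638 m = 1.1951016 m².
1.8732 has 5 significant figures; 0.638 has 3.
Division/multiplication keeps the fewest: 3 significant figures.
Rounded: 1.20 m².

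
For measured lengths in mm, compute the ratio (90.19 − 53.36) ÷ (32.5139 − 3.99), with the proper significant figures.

90.19 − 53.36 = 36.83, limited to 2 d.p. → 4 s.f.; 32.5139 − 3.99 = 28.5239, limited to 2 d.p. → 4 s.f.
Carrying full precision, 36.83 ÷ 28.5239 = 1.29119790772…; keep min(4, 4) = 4 s.f.
Rounded to 4 significant figures: 1.291.

1.291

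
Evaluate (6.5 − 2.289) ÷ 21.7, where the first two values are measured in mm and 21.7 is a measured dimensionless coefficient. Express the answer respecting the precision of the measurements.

0.19 mm

6.5 mm − 2.289 mm = 4.211 mm; the difference is limited to 1 decimal place (2 s.f.).
Carrying full precision, 4.211 ÷ 21.7 = 0.194055299539… mm; 21.7 has 3 s.f., so the result keeps min(2, 3) = 2 s.f.
Rounded to 2 significant figures: 0.19 mm.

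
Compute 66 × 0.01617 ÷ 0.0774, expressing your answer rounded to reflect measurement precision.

14

66 × 0.01617 ÷ 0.0774 = 13.788372093…
Multiplication/division keeps the fewest significant figures: 66 → 2 s.f., 0.01617 → 4 s.f., 0.0774 → 3 s.f.; limit is 2.
Rounded to 2 significant figures: 14.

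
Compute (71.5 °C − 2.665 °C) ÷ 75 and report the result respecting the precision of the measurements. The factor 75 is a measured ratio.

71.5 °C − 2.665 °C = 68.835 °C; the difference is limited to 1 decimal place (3 s.f.).
Carrying full precision, 68.835 ÷ 75 = 0.9178 °C; 75 has 2 s.f., so the result keeps min(3, 2) = 2 s.f.
Rounded to 2 significant figures: 0.92 °C.

0.92 °C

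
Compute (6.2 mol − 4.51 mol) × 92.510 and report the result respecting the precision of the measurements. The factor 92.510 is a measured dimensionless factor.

1.6 × 10² mol

6.2 mol − 4.51 mol = 1.69 mol; the difference is limited to 1 decimal place (2 s.f.).
Carrying full precision, 1.69 × 92.510 = 156.3419 mol; 92.510 has 5 s.f., so the result keeps min(2, 5) = 2 s.f.
Rounded to 2 significant figures: 1.6 × 10² mol.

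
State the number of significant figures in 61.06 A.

61.06: zeros between nonzero digits are significant.

4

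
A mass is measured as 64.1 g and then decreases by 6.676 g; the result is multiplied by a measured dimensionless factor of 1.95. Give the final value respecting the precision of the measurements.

64.1 g − 6.676 g = 57.424 g; the difference is limited to 1 decimal place (3 s.f.).
Carrying full precision, 57.424 × 1.95 = 111.9768 g; 1.95 has 3 s.f., so the result keeps min(3, 3) = 3 s.f.
Rounded to 3 significant figures: 112 g.

112 g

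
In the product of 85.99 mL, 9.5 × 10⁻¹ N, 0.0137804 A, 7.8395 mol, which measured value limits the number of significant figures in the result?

9.5 × 10⁻¹ N

85.99 mL → 4 s.f.; 9.5 × 10⁻¹ N → 2 s.f.; 0.0137804 A → 6 s.f.; 7.8395 mol → 5 s.f.
The fewest is 2 significant figures, from 9.5 × 10⁻¹ N.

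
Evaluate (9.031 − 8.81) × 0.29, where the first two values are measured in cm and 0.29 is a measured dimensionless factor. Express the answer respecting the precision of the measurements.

0.064 cm

9.031 cm − 8.81 cm = 0.221 cm; the difference is limited to 2 decimal places (2 s.f.).
Carrying full precision, 0.221 × 0.29 = 0.06409 cm; 0.29 has 2 s.f., so the result keeps min(2, 2) = 2 s.f.
Rounded to 2 significant figures: 0.064 cm.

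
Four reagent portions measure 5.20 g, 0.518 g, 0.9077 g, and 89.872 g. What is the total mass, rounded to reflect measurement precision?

5.20 g + 0.518 g + 0.9077 g + 89.872 g = 96.4977 g.
Addition/subtraction keeps the fewest decimal places: 5.20 → 2 decimal places, 0.518 → 3 decimal places, 0.9077 → 4 decimal places, 89.872 → 3 decimal places; limit is 2.
Rounded to 2 decimal places: 96.50 g.

96.50 g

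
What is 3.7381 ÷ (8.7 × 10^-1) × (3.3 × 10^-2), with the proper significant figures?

3.7381 ÷ (8.7 × 10^-1) × (3.3 × 10^-2) = 0.14179
Multiplication/division keeps the fewest significant figures: 3.7381 → 5 s.f., 8.7 × 10^-1 → 2 s.f., 3.3 × 10^-2 → 2 s.f.; limit is 2.
Rounded to 2 significant figures: 0.14.

0.14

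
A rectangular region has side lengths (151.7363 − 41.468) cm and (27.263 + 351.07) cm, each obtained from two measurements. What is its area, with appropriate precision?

41718 cm²

151.7363 − 41.468 = 110.2683, limited to 3 d.p. → 6 s.f.; 27.263 + 351.07 = 378.333, limited to 2 d.p. → 5 s.f.
Carrying full precision, 110.2683 × 378.333 = 41718.1367439; keep min(6, 5) = 5 s.f.
Rounded to 5 significant figures: 41718 cm².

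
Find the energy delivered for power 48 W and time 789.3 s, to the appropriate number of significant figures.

energy delivered = 48 W × 789.3 s = 37886.4 J.
48 has 2 significant figures; 789.3 has 4.
Division/multiplication keeps the fewest: 2 significant figures.
Rounded: 3.8 × 10^4 J.

3.8 × 10^4 J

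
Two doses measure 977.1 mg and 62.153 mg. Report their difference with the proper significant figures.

977.1 mg − 62.153 mg = 914.947 mg.
Addition/subtraction keeps the fewest decimal places: 977.1 → 1 decimal place, 62.153 → 3 decimal places; limit is 1.
Rounded to 1 decimal place: 914.9 mg.

914.9 mg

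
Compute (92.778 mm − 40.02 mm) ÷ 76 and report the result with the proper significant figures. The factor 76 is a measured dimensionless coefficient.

92.778 mm − 40.02 mm = 52.758 mm; the difference is limited to 2 decimal places (4 s.f.).
Carrying full precision, 52.758 ÷ 76 = 0.694184210526… mm; 76 has 2 s.f., so the result keeps min(4, 2) = 2 s.f.
Rounded to 2 significant figures: 0.69 mm.

0.69 mm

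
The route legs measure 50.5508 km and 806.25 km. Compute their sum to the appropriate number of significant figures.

50.5508 km + 806.25 km = 856.8008 km.
Addition/subtraction keeps the fewest decimal places: 50.5508 → 4 decimal places, 806.25 → 2 decimal places; limit is 2.
Rounded to 2 decimal places: 856.80 km.

856.80 km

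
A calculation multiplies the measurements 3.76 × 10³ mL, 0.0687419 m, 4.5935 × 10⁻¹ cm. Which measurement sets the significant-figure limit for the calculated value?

3.76 × 10³ mL → 3 s.f.; 0.0687419 m → 6 s.f.; 4.5935 × 10⁻¹ cm → 5 s.f.
The fewest is 3 significant figures, from 3.76 × 10³ mL.

3.76 × 10³ mL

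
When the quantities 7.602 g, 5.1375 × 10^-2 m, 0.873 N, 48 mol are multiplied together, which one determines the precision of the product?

48 mol

7.602 g → 4 s.f.; 5.1375 × 10^-2 m → 5 s.f.; 0.873 N → 3 s.f.; 48 mol → 2 s.f.
The fewest is 2 significant figures, from 48 mol.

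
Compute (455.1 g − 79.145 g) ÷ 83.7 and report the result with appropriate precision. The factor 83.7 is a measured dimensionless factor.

4.49 g

455.1 g − 79.145 g = 375.955 g; the difference is limited to 1 decimal place (4 s.f.).
Carrying full precision, 375.955 ÷ 83.7 = 4.49169653524… g; 83.7 has 3 s.f., so the result keeps min(4, 3) = 3 s.f.
Rounded to 3 significant figures: 4.49 g.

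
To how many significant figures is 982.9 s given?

4

982.9: every digit is nonzero and significant.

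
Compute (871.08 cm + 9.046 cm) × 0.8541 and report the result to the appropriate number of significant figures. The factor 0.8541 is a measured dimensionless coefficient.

871.08 cm + 9.046 cm = 880.126 cm; the sum is limited to 2 decimal places (5 s.f.).
Carrying full precision, 880.126 × 0.8541 = 751.7156166 cm; 0.8541 has 4 s.f., so the result keeps min(5, 4) = 4 s.f.
Rounded to 4 significant figures: 751.7 cm.

751.7 cm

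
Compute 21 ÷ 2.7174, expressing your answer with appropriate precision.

7.7

21 ÷ 2.7174 = 7.72797527048…
Multiplication/division keeps the fewest significant figures: 21 → 2 s.f., 2.7174 → 5 s.f.; limit is 2.
Rounded to 2 significant figures: 7.7.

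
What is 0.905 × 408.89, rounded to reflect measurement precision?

3.70 × 10^2

0.905 × 408.89 = 370.04545
Multiplication/division keeps the fewest significant figures: 0.905 → 3 s.f., 408.89 → 5 s.f.; limit is 3.
Rounded to 3 significant figures: 3.70 × 10^2.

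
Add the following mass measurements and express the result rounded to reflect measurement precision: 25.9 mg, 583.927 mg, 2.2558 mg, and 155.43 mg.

25.9 mg + 583.927 mg + 2.2558 mg + 155.43 mg = 767.5128 mg.
Addition/subtraction keeps the fewest decimal places: 25.9 → 1 decimal place, 583.927 → 3 decimal places, 2.2558 → 4 decimal places, 155.43 → 2 decimal places; limit is 1.
Rounded to 1 decimal place: 767.5 mg.

767.5 mg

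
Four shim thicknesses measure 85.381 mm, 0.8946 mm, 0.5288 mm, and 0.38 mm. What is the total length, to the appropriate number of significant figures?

85.381 mm + 0.8946 mm + 0.5288 mm + 0.38 mm = 87.1844 mm.
Addition/subtraction keeps the fewest decimal places: 85.381 → 3 decimal places, 0.8946 → 4 decimal places, 0.5288 → 4 decimal places, 0.38 → 2 decimal places; limit is 2.
Rounded to 2 decimal places: 87.18 mm.

87.18 mm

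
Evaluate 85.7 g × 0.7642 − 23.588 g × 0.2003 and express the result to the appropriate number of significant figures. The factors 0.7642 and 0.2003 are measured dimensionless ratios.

60.8 g

85.7 × 0.7642 = 65.49194 → 65.5 g (3 s.f., last digit at the 10^-1 place).
23.588 × 0.2003 = 4.7246764 → 4.725 g (4 s.f., last digit at the 10^-3 place).
Difference: 60.7672636 g; keep the coarser place, 10^-1.
Result: 60.8 g.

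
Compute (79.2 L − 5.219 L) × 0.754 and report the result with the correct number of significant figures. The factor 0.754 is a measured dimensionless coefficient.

55.8 L

79.2 L − 5.219 L = 73.981 L; the difference is limited to 1 decimal place (3 s.f.).
Carrying full precision, 73.981 × 0.754 = 55.781674 L; 0.754 has 3 s.f., so the result keeps min(3, 3) = 3 s.f.
Rounded to 3 significant figures: 55.8 L.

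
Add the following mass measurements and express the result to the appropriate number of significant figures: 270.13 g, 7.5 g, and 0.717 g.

270.13 g + 7.5 g + 0.717 g = 278.347 g.
Addition/subtraction keeps the fewest decimal places: 270.13 → 2 decimal places, 7.5 → 1 decimal place, 0.717 → 3 decimal places; limit is 1.
Rounded to 1 decimal place: 278.3 g.

278.3 g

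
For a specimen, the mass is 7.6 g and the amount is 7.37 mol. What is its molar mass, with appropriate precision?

molar mass = 7.6 g ÷ 7.37 mol = 1.03120759837… g/mol.
7.6 has 2 significant figures; 7.37 has 3.
Division/multiplication keeps the fewest: 2 significant figures.
Rounded: 1.0 g/mol.

1.0 g/mol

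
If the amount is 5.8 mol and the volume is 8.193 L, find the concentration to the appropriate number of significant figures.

concentration = 5.8 mol ÷ 8.193 L = 0.707921396314… mol/L.
5.8 has 2 significant figures; 8.193 has 4.
Division/multiplication keeps the fewest: 2 significant figures.
Rounded: 0.71 mol/L.

0.71 mol/L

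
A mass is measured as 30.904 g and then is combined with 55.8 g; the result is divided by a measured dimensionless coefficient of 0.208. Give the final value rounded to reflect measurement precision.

417 g

30.904 g + 55.8 g = 86.704 g; the sum is limited to 1 decimal place (3 s.f.).
Carrying full precision, 86.704 ÷ 0.208 = 416.846153846… g; 0.208 has 3 s.f., so the result keeps min(3, 3) = 3 s.f.
Rounded to 3 significant figures: 417 g.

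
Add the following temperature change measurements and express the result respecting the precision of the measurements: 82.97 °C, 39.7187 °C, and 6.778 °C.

129.47 °C

82.97 °C + 39.7187 °C + 6.778 °C = 129.4667 °C.
Addition/subtraction keeps the fewest decimal places: 82.97 → 2 decimal places, 39.7187 → 4 decimal places, 6.778 → 3 decimal places; limit is 2.
Rounded to 2 decimal places: 129.47 °C.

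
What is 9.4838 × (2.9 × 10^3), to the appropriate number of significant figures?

9.4838 × (2.9 × 10^3) = 27503.02
Multiplication/division keeps the fewest significant figures: 9.4838 → 5 s.f., 2.9 × 10^3 → 2 s.f.; limit is 2.
Rounded to 2 significant figures: 2.8 × 10^4.

2.8 × 10^4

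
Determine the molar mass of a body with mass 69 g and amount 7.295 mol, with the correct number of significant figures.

9.5 g/mol

molar mass = 69 g ÷ 7.295 mol = 9.45853324195… g/mol.
69 has 2 significant figures; 7.295 has 4.
Division/multiplication keeps the fewest: 2 significant figures.
Rounded: 9.5 g/mol.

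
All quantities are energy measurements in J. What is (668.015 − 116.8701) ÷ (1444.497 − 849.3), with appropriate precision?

668.015 − 116.8701 = 551.1449, limited to 3 d.p. → 6 s.f.; 1444.497 − 849.3 = 595.197, limited to 1 d.p. → 4 s.f.
Carrying full precision, 551.1449 ÷ 595.197 = 0.925987362167…; keep min(6, 4) = 4 s.f.
Rounded to 4 significant figures: 0.9260.

0.9260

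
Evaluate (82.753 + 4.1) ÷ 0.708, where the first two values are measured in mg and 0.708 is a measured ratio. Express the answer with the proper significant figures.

82.753 mg + 4.1 mg = 86.853 mg; the sum is limited to 1 decimal place (3 s.f.).
Carrying full precision, 86.853 ÷ 0.708 = 122.673728814… mg; 0.708 has 3 s.f., so the result keeps min(3, 3) = 3 s.f.
Rounded to 3 significant figures: 123 mg.

123 mg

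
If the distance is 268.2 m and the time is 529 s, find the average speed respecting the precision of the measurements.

average speed = 268.2 m ÷ 529 s = 0.506994328922… m/s.
268.2 has 4 significant figures; 529 has 3.
Division/multiplication keeps the fewest: 3 significant figures.
Rounded: 0.507 m/s.

0.507 m/s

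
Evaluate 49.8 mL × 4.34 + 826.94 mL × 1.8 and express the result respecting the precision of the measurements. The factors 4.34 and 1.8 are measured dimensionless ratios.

49.8 × 4.34 = 216.132 → 216 mL (3 s.f., last digit at the 10^0 place).
826.94 × 1.8 = 1488.492 → 1.5 × 10^3 mL (2 s.f., last digit at the 10^2 place).
Sum: 1704.624 mL; keep the coarser place, 10^2.
Result: 1.7 × 10^3 mL.

1.7 × 10^3 mL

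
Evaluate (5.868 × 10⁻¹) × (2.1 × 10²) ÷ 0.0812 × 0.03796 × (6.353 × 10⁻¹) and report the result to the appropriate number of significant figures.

(5.868 × 10⁻¹) × (2.1 × 10²) ÷ 0.0812 × 0.03796 × (6.353 × 10⁻¹) = 36.5980907545…
Multiplication/division keeps the fewest significant figures: 5.868 × 10⁻¹ → 4 s.f., 2.1 × 10² → 2 s.f., 0.0812 → 3 s.f., 0.03796 → 4 s.f., 6.353 × 10⁻¹ → 4 s.f.; limit is 2.
Rounded to 2 significant figures: 37.

37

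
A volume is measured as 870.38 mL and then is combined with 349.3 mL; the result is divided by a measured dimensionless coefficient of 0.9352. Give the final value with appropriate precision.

870.38 mL + 349.3 mL = 1219.68 mL; the sum is limited to 1 decimal place (5 s.f.).
Carrying full precision, 1219.68 ÷ 0.9352 = 1304.19161677… mL; 0.9352 has 4 s.f., so the result keeps min(5, 4) = 4 s.f.
Rounded to 4 significant figures: 1304 mL.

1304 mL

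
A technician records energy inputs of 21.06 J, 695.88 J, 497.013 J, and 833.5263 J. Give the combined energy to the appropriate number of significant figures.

2047.48 J

21.06 J + 695.88 J + 497.013 J + 833.5263 J = 2047.4793 J.
Addition/subtraction keeps the fewest decimal places: 21.06 → 2 decimal places, 695.88 → 2 decimal places, 497.013 → 3 decimal places, 833.5263 → 4 decimal places; limit is 2.
Rounded to 2 decimal places: 2047.48 J.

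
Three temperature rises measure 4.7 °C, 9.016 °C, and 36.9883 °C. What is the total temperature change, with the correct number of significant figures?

50.7 °C

4.7 °C + 9.016 °C + 36.9883 °C = 50.7043 °C.
Addition/subtraction keeps the fewest decimal places: 4.7 → 1 decimal place, 9.016 → 3 decimal places, 36.9883 → 4 decimal places; limit is 1.
Rounded to 1 decimal place: 50.7 °C.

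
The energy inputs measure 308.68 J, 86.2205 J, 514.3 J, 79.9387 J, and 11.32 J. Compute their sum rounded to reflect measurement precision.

1000.5 J

308.68 J + 86.2205 J + 514.3 J + 79.9387 J + 11.32 J = 1000.4592 J.
Addition/subtraction keeps the fewest decimal places: 308.68 → 2 decimal places, 86.2205 → 4 decimal places, 514.3 → 1 decimal place, 79.9387 → 4 decimal places, 11.32 → 2 decimal places; limit is 1.
Rounded to 1 decimal place: 1000.5 J.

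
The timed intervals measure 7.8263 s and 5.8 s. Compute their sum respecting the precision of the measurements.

13.6 s

7.8263 s + 5.8 s = 13.6263 s.
Addition/subtraction keeps the fewest decimal places: 7.8263 → 4 decimal places, 5.8 → 1 decimal place; limit is 1.
Rounded to 1 decimal place: 13.6 s.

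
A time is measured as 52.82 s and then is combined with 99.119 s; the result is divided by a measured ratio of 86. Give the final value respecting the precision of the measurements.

1.8 s

52.82 s + 99.119 s = 151.939 s; the sum is limited to 2 decimal places (5 s.f.).
Carrying full precision, 151.939 ÷ 86 = 1.76673255814… s; 86 has 2 s.f., so the result keeps min(5, 2) = 2 s.f.
Rounded to 2 significant figures: 1.8 s.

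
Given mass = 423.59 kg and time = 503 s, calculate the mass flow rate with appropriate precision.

mass flow rate = 423.59 kg ÷ 503 s = 0.842127236581… kg/s.
423.59 has 5 significant figures; 503 has 3.
Division/multiplication keeps the fewest: 3 significant figures.
Rounded: 0.842 kg/s.

0.842 kg/s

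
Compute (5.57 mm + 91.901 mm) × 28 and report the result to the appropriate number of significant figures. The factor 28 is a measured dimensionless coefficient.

5.57 mm + 91.901 mm = 97.471 mm; the sum is limited to 2 decimal places (4 s.f.).
Carrying full precision, 97.471 × 28 = 2729.188 mm; 28 has 2 s.f., so the result keeps min(4, 2) = 2 s.f.
Rounded to 2 significant figures: 2.7 × 10³ mm.

2.7 × 10³ mm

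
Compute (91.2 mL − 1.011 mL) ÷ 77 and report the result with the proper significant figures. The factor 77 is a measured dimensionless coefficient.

91.2 mL − 1.011 mL = 90.189 mL; the difference is limited to 1 decimal place (3 s.f.).
Carrying full precision, 90.189 ÷ 77 = 1.17128571429… mL; 77 has 2 s.f., so the result keeps min(3, 2) = 2 s.f.
Rounded to 2 significant figures: 1.2 mL.

1.2 mL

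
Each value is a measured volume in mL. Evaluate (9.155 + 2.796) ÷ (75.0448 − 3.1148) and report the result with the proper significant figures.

9.155 + 2.796 = 11.951, limited to 3 d.p. → 5 s.f.; 75.0448 − 3.1148 = 71.9300, limited to 4 d.p. → 6 s.f.
Carrying full precision, 11.951 ÷ 71.9300 = 0.166147643542…; keep min(5, 6) = 5 s.f.
Rounded to 5 significant figures: 0.16615.

0.16615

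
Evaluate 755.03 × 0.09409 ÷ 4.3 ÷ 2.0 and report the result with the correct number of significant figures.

755.03 × 0.09409 ÷ 4.3 ÷ 2.0 = 8.26055496512…
Multiplication/division keeps the fewest significant figures: 755.03 → 5 s.f., 0.09409 → 4 s.f., 4.3 → 2 s.f., 2.0 → 2 s.f.; limit is 2.
Rounded to 2 significant figures: 8.3.

8.3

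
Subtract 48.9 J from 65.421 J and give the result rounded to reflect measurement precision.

65.421 J − 48.9 J = 16.521 J.
Addition/subtraction keeps the fewest decimal places: 65.421 → 3 decimal places, 48.9 → 1 decimal place; limit is 1.
Rounded to 1 decimal place: 16.5 J.

16.5 J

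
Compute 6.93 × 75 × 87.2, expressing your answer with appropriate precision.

6.93 × 75 × 87.2 = 45322.2
Multiplication/division keeps the fewest significant figures: 6.93 → 3 s.f., 75 → 2 s.f., 87.2 → 3 s.f.; limit is 2.
Rounded to 2 significant figures: 4.5 × 10⁴.

4.5 × 10⁴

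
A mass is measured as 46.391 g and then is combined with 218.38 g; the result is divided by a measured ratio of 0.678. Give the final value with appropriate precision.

391 g

46.391 g + 218.38 g = 264.771 g; the sum is limited to 2 decimal places (5 s.f.).
Carrying full precision, 264.771 ÷ 0.678 = 390.517699115… g; 0.678 has 3 s.f., so the result keeps min(5, 3) = 3 s.f.
Rounded to 3 significant figures: 391 g.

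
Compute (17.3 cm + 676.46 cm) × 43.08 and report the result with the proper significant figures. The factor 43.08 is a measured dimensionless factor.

17.3 cm + 676.46 cm = 693.76 cm; the sum is limited to 1 decimal place (4 s.f.).
Carrying full precision, 693.76 × 43.08 = 29887.1808 cm; 43.08 has 4 s.f., so the result keeps min(4, 4) = 4 s.f.
Rounded to 4 significant figures: 2.989 × 10^4 cm.

2.989 × 10^4 cm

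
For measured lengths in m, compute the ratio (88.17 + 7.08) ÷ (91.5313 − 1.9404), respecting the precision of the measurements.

1.063

88.17 + 7.08 = 95.25, limited to 2 d.p. → 4 s.f.; 91.5313 − 1.9404 = 89.5909, limited to 4 d.p. → 6 s.f.
Carrying full precision, 95.25 ÷ 89.5909 = 1.06316601351…; keep min(4, 6) = 4 s.f.
Rounded to 4 significant figures: 1.063.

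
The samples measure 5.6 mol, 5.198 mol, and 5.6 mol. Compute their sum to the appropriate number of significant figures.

16.4 mol

5.6 mol + 5.198 mol + 5.6 mol = 16.398 mol.
Addition/subtraction keeps the fewest decimal places: 5.6 → 1 decimal place, 5.198 → 3 decimal places, 5.6 → 1 decimal place; limit is 1.
Rounded to 1 decimal place: 16.4 mol.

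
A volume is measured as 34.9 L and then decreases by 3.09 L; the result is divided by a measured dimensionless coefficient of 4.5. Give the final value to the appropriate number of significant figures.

34.9 L − 3.09 L = 31.81 L; the difference is limited to 1 decimal place (3 s.f.).
Carrying full precision, 31.81 ÷ 4.5 = 7.06888888889… L; 4.5 has 2 s.f., so the result keeps min(3, 2) = 2 s.f.
Rounded to 2 significant figures: 7.1 L.

7.1 L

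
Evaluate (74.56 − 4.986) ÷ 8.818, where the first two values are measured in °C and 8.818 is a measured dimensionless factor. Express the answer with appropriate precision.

7.890 °C

74.56 °C − 4.986 °C = 69.574 °C; the difference is limited to 2 decimal places (4 s.f.).
Carrying full precision, 69.574 ÷ 8.818 = 7.88999773191… °C; 8.818 has 4 s.f., so the result keeps min(4, 4) = 4 s.f.
Rounded to 4 significant figures: 7.890 °C.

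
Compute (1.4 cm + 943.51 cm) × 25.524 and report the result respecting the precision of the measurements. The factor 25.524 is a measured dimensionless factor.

1.4 cm + 943.51 cm = 944.91 cm; the sum is limited to 1 decimal place (4 s.f.).
Carrying full precision, 944.91 × 25.524 = 24117.88284 cm; 25.524 has 5 s.f., so the result keeps min(4, 5) = 4 s.f.
Rounded to 4 significant figures: 2.412 × 10⁴ cm.

2.412 × 10⁴ cm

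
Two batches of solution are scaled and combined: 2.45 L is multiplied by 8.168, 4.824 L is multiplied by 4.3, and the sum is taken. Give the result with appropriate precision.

41 L

2.45 × 8.168 = 20.0116 → 20.0 L (3 s.f., last digit at the 10^-1 place).
4.824 × 4.3 = 20.7432 → 21 L (2 s.f., last digit at the 10^0 place).
Sum: 40.7548 L; keep the coarser place, 10^0.
Result: 41 L.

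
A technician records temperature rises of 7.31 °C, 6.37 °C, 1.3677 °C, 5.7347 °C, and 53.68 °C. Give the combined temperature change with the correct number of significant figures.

74.46 °C

7.31 °C + 6.37 °C + 1.3677 °C + 5.7347 °C + 53.68 °C = 74.4624 °C.
Addition/subtraction keeps the fewest decimal places: 7.31 → 2 decimal places, 6.37 → 2 decimal places, 1.3677 → 4 decimal places, 5.7347 → 4 decimal places, 53.68 → 2 decimal places; limit is 2.
Rounded to 2 decimal places: 74.46 °C.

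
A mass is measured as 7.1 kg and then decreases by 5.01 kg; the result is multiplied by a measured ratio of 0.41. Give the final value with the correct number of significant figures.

0.86 kg

7.1 kg − 5.01 kg = 2.09 kg; the difference is limited to 1 decimal place (2 s.f.).
Carrying full precision, 2.09 × 0.41 = 0.8569 kg; 0.41 has 2 s.f., so the result keeps min(2, 2) = 2 s.f.
Rounded to 2 significant figures: 0.86 kg.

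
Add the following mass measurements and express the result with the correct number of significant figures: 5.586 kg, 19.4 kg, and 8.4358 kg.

5.586 kg + 19.4 kg + 8.4358 kg = 33.4218 kg.
Addition/subtraction keeps the fewest decimal places: 5.586 → 3 decimal places, 19.4 → 1 decimal place, 8.4358 → 4 decimal places; limit is 1.
Rounded to 1 decimal place: 33.4 kg.

33.4 kg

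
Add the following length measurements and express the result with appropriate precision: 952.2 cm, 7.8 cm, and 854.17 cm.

1814.2 cm

952.2 cm + 7.8 cm + 854.17 cm = 1814.17 cm.
Addition/subtraction keeps the fewest decimal places: 952.2 → 1 decimal place, 7.8 → 1 decimal place, 854.17 → 2 decimal places; limit is 1.
Rounded to 1 decimal place: 1814.2 cm.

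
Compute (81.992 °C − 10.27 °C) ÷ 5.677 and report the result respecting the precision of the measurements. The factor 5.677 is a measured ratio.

81.992 °C − 10.27 °C = 71.722 °C; the difference is limited to 2 decimal places (4 s.f.).
Carrying full precision, 71.722 ÷ 5.677 = 12.6337854501… °C; 5.677 has 4 s.f., so the result keeps min(4, 4) = 4 s.f.
Rounded to 4 significant figures: 12.63 °C.

12.63 °C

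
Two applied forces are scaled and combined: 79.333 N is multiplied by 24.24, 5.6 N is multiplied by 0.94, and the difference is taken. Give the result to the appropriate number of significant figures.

1918 N

79.333 × 24.24 = 1923.03192 → 1923 N (4 s.f., last digit at the 10^0 place).
5.6 × 0.94 = 5.264 → 5.3 N (2 s.f., last digit at the 10^-1 place).
Difference: 1917.76792 N; keep the coarser place, 10^0.
Result: 1918 N.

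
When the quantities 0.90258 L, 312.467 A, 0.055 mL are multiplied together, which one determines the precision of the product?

0.055 mL

0.90258 L → 5 s.f.; 312.467 A → 6 s.f.; 0.055 mL → 2 s.f.
The fewest is 2 significant figures, from 0.055 mL.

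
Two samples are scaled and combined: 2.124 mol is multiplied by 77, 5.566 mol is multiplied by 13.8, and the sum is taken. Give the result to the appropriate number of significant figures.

2.124 × 77 = 163.548 → 1.6 × 10² mol (2 s.f., last digit at the 10^1 place).
5.566 × 13.8 = 76.8108 → 76.8 mol (3 s.f., last digit at the 10^-1 place).
Sum: 240.3588 mol; keep the coarser place, 10^1.
Result: 2.4 × 10² mol.

2.4 × 10² mol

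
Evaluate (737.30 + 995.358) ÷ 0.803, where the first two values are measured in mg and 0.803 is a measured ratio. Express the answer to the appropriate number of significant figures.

737.30 mg + 995.358 mg = 1732.658 mg; the sum is limited to 2 decimal places (6 s.f.).
Carrying full precision, 1732.658 ÷ 0.803 = 2157.73100872… mg; 0.803 has 3 s.f., so the result keeps min(6, 3) = 3 s.f.
Rounded to 3 significant figures: 2.16 × 10^3 mg.

2.16 × 10^3 mg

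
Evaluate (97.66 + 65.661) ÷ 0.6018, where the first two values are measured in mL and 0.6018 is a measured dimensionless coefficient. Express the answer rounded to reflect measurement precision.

271.4 mL

97.66 mL + 65.661 mL = 163.321 mL; the sum is limited to 2 decimal places (5 s.f.).
Carrying full precision, 163.321 ÷ 0.6018 = 271.387504154… mL; 0.6018 has 4 s.f., so the result keeps min(5, 4) = 4 s.f.
Rounded to 4 significant figures: 271.4 mL.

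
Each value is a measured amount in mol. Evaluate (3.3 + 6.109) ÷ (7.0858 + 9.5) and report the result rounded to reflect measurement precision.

3.3 + 6.109 = 9.409, limited to 1 d.p. → 2 s.f.; 7.0858 + 9.5 = 16.5858, limited to 1 d.p. → 3 s.f.
Carrying full precision, 9.409 ÷ 16.5858 = 0.567292503226…; keep min(2, 3) = 2 s.f.
Rounded to 2 significant figures: 0.57.

0.57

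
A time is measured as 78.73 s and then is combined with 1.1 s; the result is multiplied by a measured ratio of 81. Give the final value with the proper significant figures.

6.5 × 10^3 s

78.73 s + 1.1 s = 79.83 s; the sum is limited to 1 decimal place (3 s.f.).
Carrying full precision, 79.83 × 81 = 6466.23 s; 81 has 2 s.f., so the result keeps min(3, 2) = 2 s.f.
Rounded to 2 significant figures: 6.5 × 10^3 s.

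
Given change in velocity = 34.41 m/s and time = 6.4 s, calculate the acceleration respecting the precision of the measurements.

5.4 m/s²

acceleration = 34.41 m/s ÷ 6.4 s = 5.3765625 m/s².
34.41 has 4 significant figures; 6.4 has 2.
Division/multiplication keeps the fewest: 2 significant figures.
Rounded: 5.4 m/s².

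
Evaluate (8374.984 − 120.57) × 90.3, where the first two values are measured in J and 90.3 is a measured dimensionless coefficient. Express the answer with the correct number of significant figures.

8374.984 J − 120.57 J = 8254.414 J; the difference is limited to 2 decimal places (6 s.f.).
Carrying full precision, 8254.414 × 90.3 = 745373.5842 J; 90.3 has 3 s.f., so the result keeps min(6, 3) = 3 s.f.
Rounded to 3 significant figures: 7.45 × 10⁵ J.

7.45 × 10⁵ J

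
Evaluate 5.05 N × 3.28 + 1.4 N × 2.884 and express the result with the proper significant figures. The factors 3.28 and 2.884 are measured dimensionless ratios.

5.05 × 3.28 = 16.564 → 16.6 N (3 s.f., last digit at the 10^-1 place).
1.4 × 2.884 = 4.0376 → 4.0 N (2 s.f., last digit at the 10^-1 place).
Sum: 20.6016 N; keep the coarser place, 10^-1.
Result: 20.6 N.

20.6 N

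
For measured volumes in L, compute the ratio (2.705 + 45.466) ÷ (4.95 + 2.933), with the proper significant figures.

6.11

2.705 + 45.466 = 48.171, limited to 3 d.p. → 5 s.f.; 4.95 + 2.933 = 7.883, limited to 2 d.p. → 3 s.f.
Carrying full precision, 48.171 ÷ 7.883 = 6.11074464037…; keep min(5, 3) = 3 s.f.
Rounded to 3 significant figures: 6.11.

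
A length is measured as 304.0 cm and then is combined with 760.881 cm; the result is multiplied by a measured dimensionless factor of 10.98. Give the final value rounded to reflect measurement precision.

1.169 × 10⁴ cm

304.0 cm + 760.881 cm = 1064.881 cm; the sum is limited to 1 decimal place (5 s.f.).
Carrying full precision, 1064.881 × 10.98 = 11692.39338 cm; 10.98 has 4 s.f., so the result keeps min(5, 4) = 4 s.f.
Rounded to 4 significant figures: 1.169 × 10⁴ cm.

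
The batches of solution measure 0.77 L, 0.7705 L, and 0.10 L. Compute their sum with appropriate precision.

0.77 L + 0.7705 L + 0.10 L = 1.6405 L.
Addition/subtraction keeps the fewest decimal places: 0.77 → 2 decimal places, 0.7705 → 4 decimal places, 0.10 → 2 decimal places; limit is 2.
Rounded to 2 decimal places: 1.64 L.

1.64 L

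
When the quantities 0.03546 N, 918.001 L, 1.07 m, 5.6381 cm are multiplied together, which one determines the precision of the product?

0.03546 N → 4 s.f.; 918.001 L → 6 s.f.; 1.07 m → 3 s.f.; 5.6381 cm → 5 s.f.
The fewest is 3 significant figures, from 1.07 m.

1.07 m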